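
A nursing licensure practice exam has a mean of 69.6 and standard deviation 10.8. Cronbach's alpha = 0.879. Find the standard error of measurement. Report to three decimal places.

3.757

SEM = SD · √(1 − ρ) = 10.8 × √0.121 = 10.8 × 0.3479 = 3.7568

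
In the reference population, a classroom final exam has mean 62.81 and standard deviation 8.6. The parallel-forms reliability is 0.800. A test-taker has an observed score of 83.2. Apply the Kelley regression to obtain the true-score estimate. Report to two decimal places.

79.12

T̂ = ρX + (1 − ρ)μ
  = 0.800 × 83.2 + 0.200 × 62.81
  = 66.5600 + 12.56200
  = 79.122
  ≈ 79.12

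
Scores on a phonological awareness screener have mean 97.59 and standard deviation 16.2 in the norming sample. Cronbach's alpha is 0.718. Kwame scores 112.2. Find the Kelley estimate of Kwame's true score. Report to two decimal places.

108.08

Weight the observed score by reliability and the mean by (1 − reliability): T̂ = 0.718·112.2 + 0.282·97.59 = 80.5596 + 27.52038 = 108.080.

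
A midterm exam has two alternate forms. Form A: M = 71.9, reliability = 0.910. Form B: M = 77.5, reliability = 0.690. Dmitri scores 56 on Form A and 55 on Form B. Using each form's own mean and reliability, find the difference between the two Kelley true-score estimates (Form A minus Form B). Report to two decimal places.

T̂_A = 0.910(56) + 0.090(71.9) = 57.4310
T̂_B = 0.690(55) + 0.310(77.5) = 61.9750
T̂_A − T̂_B = -4.5440

-4.54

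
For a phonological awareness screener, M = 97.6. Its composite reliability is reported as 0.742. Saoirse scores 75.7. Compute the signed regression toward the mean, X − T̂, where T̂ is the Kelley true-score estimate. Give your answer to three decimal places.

-5.650

T̂ = ρX + (1 − ρ)μ
  = 0.742 × 75.7 + 0.258 × 97.6
  = 56.1694 + 25.1808
  = 81.35020
  ≈ 81.3502
X − T̂ = 75.7 − 81.3502 = -5.6502 → -5.650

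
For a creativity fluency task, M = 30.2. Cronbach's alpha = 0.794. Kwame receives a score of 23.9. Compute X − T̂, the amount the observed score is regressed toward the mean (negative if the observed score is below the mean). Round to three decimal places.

T̂ = ρX + (1 − ρ)μ
  = 0.794 × 23.9 + 0.206 × 30.2
  = 18.9766 + 6.2212
  = 25.19780
  ≈ 25.1978
X − T̂ = 23.9 − 25.1978 = -1.2978 → -1.298

-1.298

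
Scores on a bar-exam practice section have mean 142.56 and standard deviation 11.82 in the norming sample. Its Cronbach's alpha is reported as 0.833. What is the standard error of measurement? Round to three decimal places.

4.830

SEM = SD · √(1 − ρ) = 11.82 × √0.167 = 11.82 × 0.4087 = 4.8303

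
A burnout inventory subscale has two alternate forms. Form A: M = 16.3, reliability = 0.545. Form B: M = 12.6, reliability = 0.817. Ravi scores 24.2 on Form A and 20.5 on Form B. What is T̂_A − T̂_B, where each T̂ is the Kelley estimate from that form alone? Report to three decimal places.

T̂_A = 0.545(24.2) + 0.455(16.3) = 20.60550
T̂_B = 0.817(20.5) + 0.183(12.6) = 19.05430
T̂_A − T̂_B = 1.55120

1.551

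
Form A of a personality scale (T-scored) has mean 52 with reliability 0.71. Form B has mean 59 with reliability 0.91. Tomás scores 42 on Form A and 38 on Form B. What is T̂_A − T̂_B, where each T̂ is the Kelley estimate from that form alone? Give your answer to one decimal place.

T̂_A = 0.71(42) + 0.29(52) = 44.900
T̂_B = 0.91(38) + 0.09(59) = 39.890
T̂_A − T̂_B = 5.010

5.0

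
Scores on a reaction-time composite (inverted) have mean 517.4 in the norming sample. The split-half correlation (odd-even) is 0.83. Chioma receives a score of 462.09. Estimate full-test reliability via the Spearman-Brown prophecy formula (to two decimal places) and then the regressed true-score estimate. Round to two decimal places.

Spearman-Brown: ρ = 2r/(1 + r) = 2(0.83)/(1 + 0.83) = 1.660/1.83 = 0.9071 → 0.91
T̂ = ρX + (1 − ρ)μ
  = 0.91 × 462.09 + 0.09 × 517.4
  = 420.5019 + 46.566
  = 467.068
  ≈ 467.07

467.07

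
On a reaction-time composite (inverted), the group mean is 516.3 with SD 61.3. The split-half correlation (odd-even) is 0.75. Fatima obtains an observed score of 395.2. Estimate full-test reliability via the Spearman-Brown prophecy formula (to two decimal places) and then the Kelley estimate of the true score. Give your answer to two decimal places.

412.15

Spearman-Brown: ρ = 2r/(1 + r) = 2(0.75)/(1 + 0.75) = 1.500/1.75 = 0.8571 → 0.86
Kelley's formula gives T̂ = 0.86·395.2 + 0.14·516.3 = 339.872 + 72.282 = 412.154.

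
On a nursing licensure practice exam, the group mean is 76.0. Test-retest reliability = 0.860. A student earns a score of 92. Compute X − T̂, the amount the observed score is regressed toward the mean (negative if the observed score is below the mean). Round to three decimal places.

2.240

T̂ = 0.860(92) + 0.140(76.0) = 79.120 + 10.6400 = 89.76000 → 89.7600
X − T̂ = 92 − 89.7600 = 2.2400 → 2.240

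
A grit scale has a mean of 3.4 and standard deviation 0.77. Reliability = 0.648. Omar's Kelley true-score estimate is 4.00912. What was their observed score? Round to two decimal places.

4.34

T̂ = ρX + (1 − ρ)μ  ⇒  X = (T̂ − (1 − ρ)μ) / ρ
X = (4.00912 − 0.352 × 3.4) / 0.648 = (4.00912 − 1.1968) / 0.648 = 2.81232 / 0.648 = 4.3400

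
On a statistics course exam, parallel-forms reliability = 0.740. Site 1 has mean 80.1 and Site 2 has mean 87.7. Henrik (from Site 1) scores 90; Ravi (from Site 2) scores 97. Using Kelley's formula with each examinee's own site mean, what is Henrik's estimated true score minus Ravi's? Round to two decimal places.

T̂_Henrik = 0.740(90) + 0.260(80.1) = 87.4260
T̂_Ravi = 0.740(97) + 0.260(87.7) = 94.5820
Difference = 87.4260 − 94.5820 = -7.1560

-7.16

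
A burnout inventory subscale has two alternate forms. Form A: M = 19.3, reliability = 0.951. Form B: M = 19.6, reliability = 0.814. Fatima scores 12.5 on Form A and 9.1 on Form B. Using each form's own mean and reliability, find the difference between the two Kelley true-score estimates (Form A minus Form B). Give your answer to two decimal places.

T̂_A = 0.951(12.5) + 0.049(19.3) = 12.8332
T̂_B = 0.814(9.1) + 0.186(19.6) = 11.0530
T̂_A − T̂_B = 1.7802

1.78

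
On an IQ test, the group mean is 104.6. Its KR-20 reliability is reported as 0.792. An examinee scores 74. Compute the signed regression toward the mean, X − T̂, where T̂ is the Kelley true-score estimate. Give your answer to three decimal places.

Regress the observed score toward the mean by the unreliability: T̂ = 0.792·74 + 0.208·104.6 = 58.608 + 21.7568 = 80.36480.
X − T̂ = 74 − 80.3648 = -6.3648 → -6.365

-6.365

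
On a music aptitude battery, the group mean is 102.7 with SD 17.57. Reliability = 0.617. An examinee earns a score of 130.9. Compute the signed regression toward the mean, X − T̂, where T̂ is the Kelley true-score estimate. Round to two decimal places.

T̂ = 0.617(130.9) + 0.383(102.7) = 80.7653 + 39.3341 = 120.0994 → 120.099
X − T̂ = 130.9 − 120.099 = 10.801 → 10.80

10.80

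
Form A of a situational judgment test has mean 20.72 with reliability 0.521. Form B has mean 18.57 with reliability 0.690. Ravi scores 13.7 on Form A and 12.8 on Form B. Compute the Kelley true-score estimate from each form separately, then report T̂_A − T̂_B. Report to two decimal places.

2.47

T̂_A = 0.521(13.7) + 0.479(20.72) = 17.0626
T̂_B = 0.690(12.8) + 0.310(18.57) = 14.5887
T̂_A − T̂_B = 2.4739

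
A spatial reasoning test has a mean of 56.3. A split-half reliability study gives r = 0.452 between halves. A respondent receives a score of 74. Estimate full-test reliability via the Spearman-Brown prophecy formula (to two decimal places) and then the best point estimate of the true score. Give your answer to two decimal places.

67.27

Spearman-Brown: ρ = 2r/(1 + r) = 2(0.452)/(1 + 0.452) = 0.9040/1.452 = 0.6226 → 0.62
Kelley's formula gives T̂ = 0.62·74 + 0.38·56.3 = 45.88 + 21.394 = 67.274.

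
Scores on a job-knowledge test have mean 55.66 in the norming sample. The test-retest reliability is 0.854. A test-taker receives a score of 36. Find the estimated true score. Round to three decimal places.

38.870

T̂ = ρX + (1 − ρ)μ
  = 0.854 × 36 + 0.146 × 55.66
  = 30.744 + 8.12636
  = 38.8704
  ≈ 38.870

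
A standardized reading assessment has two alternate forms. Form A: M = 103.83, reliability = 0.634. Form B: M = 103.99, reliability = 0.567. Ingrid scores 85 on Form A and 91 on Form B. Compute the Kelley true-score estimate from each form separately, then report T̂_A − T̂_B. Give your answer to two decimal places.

-4.73

T̂_A = 0.634(85) + 0.366(103.83) = 91.8918
T̂_B = 0.567(91) + 0.433(103.99) = 96.6247
T̂_A − T̂_B = -4.7329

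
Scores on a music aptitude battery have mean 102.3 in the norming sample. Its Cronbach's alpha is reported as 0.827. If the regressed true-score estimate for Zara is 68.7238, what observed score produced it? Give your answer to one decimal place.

61.7

T̂ = ρX + (1 − ρ)μ  ⇒  X = (T̂ − (1 − ρ)μ) / ρ
X = (68.7238 − 0.173 × 102.3) / 0.827 = (68.7238 − 17.6979) / 0.827 = 51.0259 / 0.827 = 61.700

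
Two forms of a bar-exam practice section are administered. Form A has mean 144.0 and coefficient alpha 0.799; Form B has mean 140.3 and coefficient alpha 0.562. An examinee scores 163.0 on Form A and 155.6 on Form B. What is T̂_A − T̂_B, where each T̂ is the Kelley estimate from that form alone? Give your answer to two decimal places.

10.28

T̂_A = 0.799(163.0) + 0.201(144.0) = 159.1810
T̂_B = 0.562(155.6) + 0.438(140.3) = 148.8986
T̂_A − T̂_B = 10.2824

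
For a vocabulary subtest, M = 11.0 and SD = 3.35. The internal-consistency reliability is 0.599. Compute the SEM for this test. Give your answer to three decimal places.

2.121

SEM = SD · √(1 − ρ) = 3.35 × √0.401 = 3.35 × 0.6332 = 2.1214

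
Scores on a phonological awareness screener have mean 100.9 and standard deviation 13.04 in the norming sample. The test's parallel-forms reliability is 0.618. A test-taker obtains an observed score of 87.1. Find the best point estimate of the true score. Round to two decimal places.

T̂ = ρX + (1 − ρ)μ
  = 0.618 × 87.1 + 0.382 × 100.9
  = 53.8278 + 38.5438
  = 92.372
  ≈ 92.37

92.37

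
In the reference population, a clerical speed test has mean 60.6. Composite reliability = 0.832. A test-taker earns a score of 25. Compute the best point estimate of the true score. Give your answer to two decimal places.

30.98

T̂ = ρX + (1 − ρ)μ
  = 0.832 × 25 + 0.168 × 60.6
  = 20.800 + 10.1808
  = 30.981
  ≈ 30.98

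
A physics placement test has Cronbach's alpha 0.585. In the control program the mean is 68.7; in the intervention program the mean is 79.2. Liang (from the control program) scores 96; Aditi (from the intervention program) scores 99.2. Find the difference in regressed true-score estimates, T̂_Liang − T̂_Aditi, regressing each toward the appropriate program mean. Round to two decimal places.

-6.23

T̂_Liang = 0.585(96) + 0.415(68.7) = 84.6705
T̂_Aditi = 0.585(99.2) + 0.415(79.2) = 90.9000
Difference = 84.6705 − 90.9000 = -6.2295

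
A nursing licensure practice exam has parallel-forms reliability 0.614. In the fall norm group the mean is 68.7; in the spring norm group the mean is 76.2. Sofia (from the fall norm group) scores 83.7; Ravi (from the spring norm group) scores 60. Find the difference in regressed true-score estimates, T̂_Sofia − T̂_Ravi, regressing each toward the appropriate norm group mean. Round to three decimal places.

11.657

T̂_Sofia = 0.614(83.7) + 0.386(68.7) = 77.91000
T̂_Ravi = 0.614(60) + 0.386(76.2) = 66.25320
Difference = 77.91000 − 66.25320 = 11.65680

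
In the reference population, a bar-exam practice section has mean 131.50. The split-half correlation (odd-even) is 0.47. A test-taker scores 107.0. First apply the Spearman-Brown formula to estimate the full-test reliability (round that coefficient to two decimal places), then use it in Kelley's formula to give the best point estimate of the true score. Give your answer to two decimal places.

Spearman-Brown: ρ = 2r/(1 + r) = 2(0.47)/(1 + 0.47) = 0.940/1.47 = 0.6395 → 0.64
T̂ = 0.64(107.0) + 0.36(131.50) = 68.480 + 47.3400 = 115.820 → 115.82

115.82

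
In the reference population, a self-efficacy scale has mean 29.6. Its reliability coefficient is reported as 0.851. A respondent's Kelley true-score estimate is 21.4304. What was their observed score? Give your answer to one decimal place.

T̂ = ρX + (1 − ρ)μ  ⇒  X = (T̂ − (1 − ρ)μ) / ρ
X = (21.4304 − 0.149 × 29.6) / 0.851 = (21.4304 − 4.4104) / 0.851 = 17.0200 / 0.851 = 20.000

20.0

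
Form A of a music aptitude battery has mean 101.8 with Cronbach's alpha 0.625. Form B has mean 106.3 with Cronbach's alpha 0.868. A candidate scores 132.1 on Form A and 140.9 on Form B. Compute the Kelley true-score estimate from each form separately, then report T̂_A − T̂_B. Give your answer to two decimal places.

T̂_A = 0.625(132.1) + 0.375(101.8) = 120.7375
T̂_B = 0.868(140.9) + 0.132(106.3) = 136.3328
T̂_A − T̂_B = -15.5953

-15.60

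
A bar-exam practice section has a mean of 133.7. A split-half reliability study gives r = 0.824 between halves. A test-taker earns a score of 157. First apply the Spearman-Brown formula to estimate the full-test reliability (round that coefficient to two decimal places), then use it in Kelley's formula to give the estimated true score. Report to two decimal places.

154.67

Spearman-Brown: ρ = 2r/(1 + r) = 2(0.824)/(1 + 0.824) = 1.6480/1.824 = 0.9035 → 0.90
T̂ = ρX + (1 − ρ)μ
  = 0.90 × 157 + 0.10 × 133.7
  = 141.30 + 13.370
  = 154.670
  ≈ 154.67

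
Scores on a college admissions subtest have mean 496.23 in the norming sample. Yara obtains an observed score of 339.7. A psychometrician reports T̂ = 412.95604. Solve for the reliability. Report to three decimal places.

0.532

T̂ = ρX + (1 − ρ)μ  ⇒  T̂ − μ = ρ(X − μ)
ρ = (T̂ − μ)/(X − μ) = (412.95604 − 496.23) / (339.7 − 496.23) = -83.27396 / -156.53 = 0.53200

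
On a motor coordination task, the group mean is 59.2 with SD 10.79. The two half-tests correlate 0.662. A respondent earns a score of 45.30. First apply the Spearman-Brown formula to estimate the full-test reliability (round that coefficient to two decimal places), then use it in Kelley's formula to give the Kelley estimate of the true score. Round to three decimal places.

48.080

Spearman-Brown: ρ = 2r/(1 + r) = 2(0.662)/(1 + 0.662) = 1.3240/1.662 = 0.7966 → 0.80
T̂ = 0.80(45.30) + 0.20(59.2) = 36.2400 + 11.840 = 48.0800 → 48.080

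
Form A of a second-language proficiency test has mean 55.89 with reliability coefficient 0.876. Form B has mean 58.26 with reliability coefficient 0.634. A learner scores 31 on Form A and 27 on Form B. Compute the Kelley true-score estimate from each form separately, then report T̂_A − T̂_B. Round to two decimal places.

T̂_A = 0.876(31) + 0.124(55.89) = 34.0864
T̂_B = 0.634(27) + 0.366(58.26) = 38.4412
T̂_A − T̂_B = -4.3548

-4.35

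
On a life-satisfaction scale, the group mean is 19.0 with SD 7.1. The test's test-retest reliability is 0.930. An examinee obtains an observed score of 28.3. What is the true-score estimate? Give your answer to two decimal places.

27.65

Regress the observed score toward the mean by the unreliability: T̂ = 0.930·28.3 + 0.070·19.0 = 26.3190 + 1.3300 = 27.649.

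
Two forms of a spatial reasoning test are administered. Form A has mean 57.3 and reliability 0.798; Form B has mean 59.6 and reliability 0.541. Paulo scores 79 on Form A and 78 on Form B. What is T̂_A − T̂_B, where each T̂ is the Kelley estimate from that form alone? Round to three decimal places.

5.062

T̂_A = 0.798(79) + 0.202(57.3) = 74.61660
T̂_B = 0.541(78) + 0.459(59.6) = 69.55440
T̂_A − T̂_B = 5.06220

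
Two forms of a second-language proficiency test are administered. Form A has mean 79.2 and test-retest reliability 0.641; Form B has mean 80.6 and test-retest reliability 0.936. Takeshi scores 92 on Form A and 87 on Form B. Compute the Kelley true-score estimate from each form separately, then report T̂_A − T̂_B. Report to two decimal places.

0.81

T̂_A = 0.641(92) + 0.359(79.2) = 87.4048
T̂_B = 0.936(87) + 0.064(80.6) = 86.5904
T̂_A − T̂_B = 0.8144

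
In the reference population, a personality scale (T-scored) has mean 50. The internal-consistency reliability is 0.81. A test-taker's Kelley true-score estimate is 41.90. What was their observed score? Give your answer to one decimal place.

T̂ = ρX + (1 − ρ)μ  ⇒  X = (T̂ − (1 − ρ)μ) / ρ
X = (41.90 − 0.19 × 50) / 0.81 = (41.90 − 9.50) / 0.81 = 32.40 / 0.81 = 40.000

40.0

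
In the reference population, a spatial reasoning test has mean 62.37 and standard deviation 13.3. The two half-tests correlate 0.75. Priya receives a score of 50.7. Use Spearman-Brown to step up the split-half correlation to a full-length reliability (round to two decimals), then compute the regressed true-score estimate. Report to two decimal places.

52.33

Spearman-Brown: ρ = 2r/(1 + r) = 2(0.75)/(1 + 0.75) = 1.500/1.75 = 0.8571 → 0.86
T̂ = ρX + (1 − ρ)μ
  = 0.86 × 50.7 + 0.14 × 62.37
  = 43.602 + 8.7318
  = 52.334
  ≈ 52.33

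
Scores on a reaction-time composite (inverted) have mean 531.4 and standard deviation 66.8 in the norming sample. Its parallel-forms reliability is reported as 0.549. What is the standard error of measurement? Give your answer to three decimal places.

44.861

SEM = SD · √(1 − ρ) = 66.8 × √0.451 = 66.8 × 0.6716 = 44.8606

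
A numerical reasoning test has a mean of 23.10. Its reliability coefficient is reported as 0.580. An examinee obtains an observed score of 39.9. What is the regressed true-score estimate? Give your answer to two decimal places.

32.84

T̂ = ρX + (1 − ρ)μ
  = 0.580 × 39.9 + 0.420 × 23.10
  = 23.1420 + 9.70200
  = 32.844
  ≈ 32.84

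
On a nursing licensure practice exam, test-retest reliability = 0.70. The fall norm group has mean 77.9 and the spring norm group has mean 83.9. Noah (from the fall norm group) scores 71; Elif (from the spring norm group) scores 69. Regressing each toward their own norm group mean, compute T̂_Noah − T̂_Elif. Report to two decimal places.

-0.40

T̂_Noah = 0.70(71) + 0.30(77.9) = 73.0700
T̂_Elif = 0.70(69) + 0.30(83.9) = 73.4700
Difference = 73.0700 − 73.4700 = -0.4000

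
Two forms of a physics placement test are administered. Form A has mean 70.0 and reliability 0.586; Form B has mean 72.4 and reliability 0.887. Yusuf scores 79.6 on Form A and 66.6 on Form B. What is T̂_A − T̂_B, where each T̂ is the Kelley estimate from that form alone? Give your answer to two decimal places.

T̂_A = 0.586(79.6) + 0.414(70.0) = 75.6256
T̂_B = 0.887(66.6) + 0.113(72.4) = 67.2554
T̂_A − T̂_B = 8.3702

8.37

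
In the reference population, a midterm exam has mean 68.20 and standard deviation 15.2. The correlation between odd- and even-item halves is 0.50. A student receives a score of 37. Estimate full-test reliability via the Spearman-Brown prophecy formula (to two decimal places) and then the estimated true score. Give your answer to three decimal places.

47.296

Spearman-Brown: ρ = 2r/(1 + r) = 2(0.50)/(1 + 0.50) = 1.000/1.50 = 0.6667 → 0.67
Weight the observed score by reliability and the mean by (1 − reliability): T̂ = 0.67·37 + 0.33·68.20 = 24.79 + 22.5060 = 47.2960.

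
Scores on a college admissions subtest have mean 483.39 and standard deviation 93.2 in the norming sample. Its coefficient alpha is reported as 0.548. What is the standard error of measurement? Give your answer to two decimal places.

62.66

SEM = SD · √(1 − ρ) = 93.2 × √0.452 = 93.2 × 0.6723 = 62.659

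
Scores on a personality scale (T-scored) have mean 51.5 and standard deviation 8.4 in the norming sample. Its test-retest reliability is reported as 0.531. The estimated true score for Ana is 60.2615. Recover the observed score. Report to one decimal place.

T̂ = ρX + (1 − ρ)μ  ⇒  X = (T̂ − (1 − ρ)μ) / ρ
X = (60.2615 − 0.469 × 51.5) / 0.531 = (60.2615 − 24.1535) / 0.531 = 36.1080 / 0.531 = 68.000

68.0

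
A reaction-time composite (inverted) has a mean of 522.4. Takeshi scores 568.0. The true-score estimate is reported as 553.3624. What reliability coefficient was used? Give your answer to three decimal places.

T̂ = ρX + (1 − ρ)μ  ⇒  T̂ − μ = ρ(X − μ)
ρ = (T̂ − μ)/(X − μ) = (553.3624 − 522.4) / (568.0 − 522.4) = 30.9624 / 45.6 = 0.67900

0.679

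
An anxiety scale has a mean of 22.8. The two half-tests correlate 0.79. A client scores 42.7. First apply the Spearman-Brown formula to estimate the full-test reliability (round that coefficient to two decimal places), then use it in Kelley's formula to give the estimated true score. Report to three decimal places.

Spearman-Brown: ρ = 2r/(1 + r) = 2(0.79)/(1 + 0.79) = 1.580/1.79 = 0.8827 → 0.88
T̂ = 0.88(42.7) + 0.12(22.8) = 37.576 + 2.736 = 40.3120 → 40.312

40.312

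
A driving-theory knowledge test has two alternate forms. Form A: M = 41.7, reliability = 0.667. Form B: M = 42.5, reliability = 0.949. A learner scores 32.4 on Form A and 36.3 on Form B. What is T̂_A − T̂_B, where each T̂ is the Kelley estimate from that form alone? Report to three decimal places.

-1.119

T̂_A = 0.667(32.4) + 0.333(41.7) = 35.49690
T̂_B = 0.949(36.3) + 0.051(42.5) = 36.61620
T̂_A − T̂_B = -1.11930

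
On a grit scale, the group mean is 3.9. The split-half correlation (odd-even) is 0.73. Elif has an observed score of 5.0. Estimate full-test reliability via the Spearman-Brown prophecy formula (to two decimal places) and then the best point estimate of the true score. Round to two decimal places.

4.82

Spearman-Brown: ρ = 2r/(1 + r) = 2(0.73)/(1 + 0.73) = 1.460/1.73 = 0.8439 → 0.84
Regress the observed score toward the mean by the unreliability: T̂ = 0.84·5.0 + 0.16·3.9 = 4.200 + 0.624 = 4.824.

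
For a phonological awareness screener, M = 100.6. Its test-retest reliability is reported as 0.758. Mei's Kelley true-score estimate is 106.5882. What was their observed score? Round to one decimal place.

T̂ = ρX + (1 − ρ)μ  ⇒  X = (T̂ − (1 − ρ)μ) / ρ
X = (106.5882 − 0.242 × 100.6) / 0.758 = (106.5882 − 24.3452) / 0.758 = 82.2430 / 0.758 = 108.500

108.5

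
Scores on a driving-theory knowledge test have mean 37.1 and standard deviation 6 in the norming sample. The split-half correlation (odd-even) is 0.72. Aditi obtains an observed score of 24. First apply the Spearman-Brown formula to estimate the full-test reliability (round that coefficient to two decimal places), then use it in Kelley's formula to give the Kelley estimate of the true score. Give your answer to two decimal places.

Spearman-Brown: ρ = 2r/(1 + r) = 2(0.72)/(1 + 0.72) = 1.440/1.72 = 0.8372 → 0.84
Kelley's formula gives T̂ = 0.84·24 + 0.16·37.1 = 20.16 + 5.936 = 26.096.

26.10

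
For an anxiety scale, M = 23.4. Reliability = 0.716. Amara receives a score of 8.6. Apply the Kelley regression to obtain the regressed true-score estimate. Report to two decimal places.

12.80

T̂ = 0.716(8.6) + 0.284(23.4) = 6.1576 + 6.6456 = 12.803 → 12.80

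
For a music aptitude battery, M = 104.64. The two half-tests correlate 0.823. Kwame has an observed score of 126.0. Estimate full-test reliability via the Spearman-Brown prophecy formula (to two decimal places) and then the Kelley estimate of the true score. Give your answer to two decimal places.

123.86

Spearman-Brown: ρ = 2r/(1 + r) = 2(0.823)/(1 + 0.823) = 1.6460/1.823 = 0.9029 → 0.90
T̂ = 0.90(126.0) + 0.10(104.64) = 113.400 + 10.4640 = 123.864 → 123.86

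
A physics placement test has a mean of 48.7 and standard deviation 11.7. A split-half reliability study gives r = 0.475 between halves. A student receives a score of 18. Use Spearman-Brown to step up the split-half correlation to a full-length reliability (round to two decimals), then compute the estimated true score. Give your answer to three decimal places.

29.052

Spearman-Brown: ρ = 2r/(1 + r) = 2(0.475)/(1 + 0.475) = 0.9500/1.475 = 0.6441 → 0.64
Regress the observed score toward the mean by the unreliability: T̂ = 0.64·18 + 0.36·48.7 = 11.52 + 17.532 = 29.0520.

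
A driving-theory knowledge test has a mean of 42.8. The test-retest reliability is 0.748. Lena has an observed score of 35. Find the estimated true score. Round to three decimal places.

36.966

T̂ = ρX + (1 − ρ)μ
  = 0.748 × 35 + 0.252 × 42.8
  = 26.180 + 10.7856
  = 36.9656
  ≈ 36.966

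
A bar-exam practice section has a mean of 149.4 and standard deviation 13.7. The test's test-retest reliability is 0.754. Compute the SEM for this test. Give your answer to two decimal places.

6.79

SEM = SD · √(1 − ρ) = 13.7 × √0.246 = 13.7 × 0.4960 = 6.795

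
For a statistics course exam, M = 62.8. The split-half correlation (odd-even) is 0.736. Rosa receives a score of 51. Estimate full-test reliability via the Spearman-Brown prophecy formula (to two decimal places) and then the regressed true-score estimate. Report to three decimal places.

Spearman-Brown: ρ = 2r/(1 + r) = 2(0.736)/(1 + 0.736) = 1.4720/1.736 = 0.8479 → 0.85
T̂ = 0.85(51) + 0.15(62.8) = 43.35 + 9.420 = 52.7700 → 52.770

52.770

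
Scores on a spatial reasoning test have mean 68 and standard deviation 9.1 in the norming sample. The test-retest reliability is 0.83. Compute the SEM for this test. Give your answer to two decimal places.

SEM = SD · √(1 − ρ) = 9.1 × √0.17 = 9.1 × 0.4123 = 3.752

3.75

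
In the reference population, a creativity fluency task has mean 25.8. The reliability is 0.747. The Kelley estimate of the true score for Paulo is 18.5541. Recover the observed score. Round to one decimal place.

16.1

T̂ = ρX + (1 − ρ)μ  ⇒  X = (T̂ − (1 − ρ)μ) / ρ
X = (18.5541 − 0.253 × 25.8) / 0.747 = (18.5541 − 6.5274) / 0.747 = 12.0267 / 0.747 = 16.100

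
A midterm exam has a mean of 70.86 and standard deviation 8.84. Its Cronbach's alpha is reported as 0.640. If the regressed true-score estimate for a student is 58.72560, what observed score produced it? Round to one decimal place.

51.9

T̂ = ρX + (1 − ρ)μ  ⇒  X = (T̂ − (1 − ρ)μ) / ρ
X = (58.72560 − 0.360 × 70.86) / 0.640 = (58.72560 − 25.50960) / 0.640 = 33.21600 / 0.640 = 51.900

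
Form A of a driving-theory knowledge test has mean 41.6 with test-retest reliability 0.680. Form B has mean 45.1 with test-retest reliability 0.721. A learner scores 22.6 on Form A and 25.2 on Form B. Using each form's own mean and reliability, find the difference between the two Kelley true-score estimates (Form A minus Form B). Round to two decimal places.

-2.07

T̂_A = 0.680(22.6) + 0.320(41.6) = 28.6800
T̂_B = 0.721(25.2) + 0.279(45.1) = 30.7521
T̂_A − T̂_B = -2.0721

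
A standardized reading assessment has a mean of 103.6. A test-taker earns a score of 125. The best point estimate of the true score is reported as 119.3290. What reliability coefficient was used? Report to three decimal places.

0.735

T̂ = ρX + (1 − ρ)μ  ⇒  T̂ − μ = ρ(X − μ)
ρ = (T̂ − μ)/(X − μ) = (119.3290 − 103.6) / (125 − 103.6) = 15.7290 / 21.4 = 0.73500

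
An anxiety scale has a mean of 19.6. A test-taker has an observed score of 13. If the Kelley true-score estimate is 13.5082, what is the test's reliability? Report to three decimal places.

0.923

T̂ = ρX + (1 − ρ)μ  ⇒  T̂ − μ = ρ(X − μ)
ρ = (T̂ − μ)/(X − μ) = (13.5082 − 19.6) / (13 − 19.6) = -6.0918 / -6.6 = 0.92300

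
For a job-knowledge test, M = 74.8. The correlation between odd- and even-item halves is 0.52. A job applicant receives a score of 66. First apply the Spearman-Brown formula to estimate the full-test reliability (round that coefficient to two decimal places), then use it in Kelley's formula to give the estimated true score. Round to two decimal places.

Spearman-Brown: ρ = 2r/(1 + r) = 2(0.52)/(1 + 0.52) = 1.040/1.52 = 0.6842 → 0.68
T̂ = 0.68(66) + 0.32(74.8) = 44.88 + 23.936 = 68.816 → 68.82

68.82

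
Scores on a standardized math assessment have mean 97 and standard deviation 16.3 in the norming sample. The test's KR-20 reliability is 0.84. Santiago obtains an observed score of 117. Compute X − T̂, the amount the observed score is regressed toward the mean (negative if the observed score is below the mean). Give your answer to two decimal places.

T̂ = ρX + (1 − ρ)μ
  = 0.84 × 117 + 0.16 × 97
  = 98.28 + 15.52
  = 113.8000
  ≈ 113.800
X − T̂ = 117 − 113.800 = 3.200 → 3.20

3.20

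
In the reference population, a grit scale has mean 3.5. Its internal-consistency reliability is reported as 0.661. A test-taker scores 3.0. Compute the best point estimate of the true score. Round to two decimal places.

3.17

T̂ = ρX + (1 − ρ)μ
  = 0.661 × 3.0 + 0.339 × 3.5
  = 1.9830 + 1.1865
  = 3.170
  ≈ 3.17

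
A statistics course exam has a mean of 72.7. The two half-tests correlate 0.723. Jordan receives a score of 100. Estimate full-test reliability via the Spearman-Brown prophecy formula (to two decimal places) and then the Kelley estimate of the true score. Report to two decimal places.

95.63

Spearman-Brown: ρ = 2r/(1 + r) = 2(0.723)/(1 + 0.723) = 1.4460/1.723 = 0.8392 → 0.84
T̂ = ρX + (1 − ρ)μ
  = 0.84 × 100 + 0.16 × 72.7
  = 84.00 + 11.632
  = 95.632
  ≈ 95.63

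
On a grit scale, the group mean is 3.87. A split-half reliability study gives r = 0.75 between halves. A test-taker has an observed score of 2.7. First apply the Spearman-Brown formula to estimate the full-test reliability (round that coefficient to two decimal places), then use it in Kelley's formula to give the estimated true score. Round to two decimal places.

Spearman-Brown: ρ = 2r/(1 + r) = 2(0.75)/(1 + 0.75) = 1.500/1.75 = 0.8571 → 0.86
T̂ = 0.86(2.7) + 0.14(3.87) = 2.322 + 0.5418 = 2.864 → 2.86

2.86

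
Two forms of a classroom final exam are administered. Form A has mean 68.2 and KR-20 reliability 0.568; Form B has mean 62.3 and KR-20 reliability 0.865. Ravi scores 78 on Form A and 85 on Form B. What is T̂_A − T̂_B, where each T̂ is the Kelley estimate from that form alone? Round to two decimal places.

T̂_A = 0.568(78) + 0.432(68.2) = 73.7664
T̂_B = 0.865(85) + 0.135(62.3) = 81.9355
T̂_A − T̂_B = -8.1691

-8.17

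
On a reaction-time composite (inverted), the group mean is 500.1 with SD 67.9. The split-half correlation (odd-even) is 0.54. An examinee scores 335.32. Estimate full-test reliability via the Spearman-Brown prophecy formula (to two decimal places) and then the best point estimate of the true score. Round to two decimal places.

Spearman-Brown: ρ = 2r/(1 + r) = 2(0.54)/(1 + 0.54) = 1.080/1.54 = 0.7013 → 0.70
T̂ = 0.70(335.32) + 0.30(500.1) = 234.7240 + 150.030 = 384.754 → 384.75

384.75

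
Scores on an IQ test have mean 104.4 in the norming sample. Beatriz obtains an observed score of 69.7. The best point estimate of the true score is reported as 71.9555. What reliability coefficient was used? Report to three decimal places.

T̂ = ρX + (1 − ρ)μ  ⇒  T̂ − μ = ρ(X − μ)
ρ = (T̂ − μ)/(X − μ) = (71.9555 − 104.4) / (69.7 − 104.4) = -32.4445 / -34.7 = 0.93500

0.935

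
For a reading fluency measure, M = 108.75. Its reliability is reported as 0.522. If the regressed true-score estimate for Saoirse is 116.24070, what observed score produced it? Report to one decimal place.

T̂ = ρX + (1 − ρ)μ  ⇒  X = (T̂ − (1 − ρ)μ) / ρ
X = (116.24070 − 0.478 × 108.75) / 0.522 = (116.24070 − 51.98250) / 0.522 = 64.25820 / 0.522 = 123.100

123.1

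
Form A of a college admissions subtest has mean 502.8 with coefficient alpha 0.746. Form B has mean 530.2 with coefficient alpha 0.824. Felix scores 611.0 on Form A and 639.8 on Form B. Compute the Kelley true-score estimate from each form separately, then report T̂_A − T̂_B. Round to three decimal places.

T̂_A = 0.746(611.0) + 0.254(502.8) = 583.51720
T̂_B = 0.824(639.8) + 0.176(530.2) = 620.51040
T̂_A − T̂_B = -36.99320

-36.993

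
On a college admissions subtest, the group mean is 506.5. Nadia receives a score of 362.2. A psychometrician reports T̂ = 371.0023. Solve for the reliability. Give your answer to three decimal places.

T̂ = ρX + (1 − ρ)μ  ⇒  T̂ − μ = ρ(X − μ)
ρ = (T̂ − μ)/(X − μ) = (371.0023 − 506.5) / (362.2 − 506.5) = -135.4977 / -144.3 = 0.93900

0.939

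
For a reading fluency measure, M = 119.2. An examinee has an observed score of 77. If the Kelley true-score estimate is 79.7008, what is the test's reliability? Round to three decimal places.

0.936

T̂ = ρX + (1 − ρ)μ  ⇒  T̂ − μ = ρ(X − μ)
ρ = (T̂ − μ)/(X − μ) = (79.7008 − 119.2) / (77 − 119.2) = -39.4992 / -42.2 = 0.93600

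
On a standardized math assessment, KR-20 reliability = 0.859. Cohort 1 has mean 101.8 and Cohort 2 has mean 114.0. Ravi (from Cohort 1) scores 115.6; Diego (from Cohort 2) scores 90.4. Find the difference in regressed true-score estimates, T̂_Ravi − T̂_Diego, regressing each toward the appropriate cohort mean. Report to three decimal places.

T̂_Ravi = 0.859(115.6) + 0.141(101.8) = 113.65420
T̂_Diego = 0.859(90.4) + 0.141(114.0) = 93.72760
Difference = 113.65420 − 93.72760 = 19.92660

19.927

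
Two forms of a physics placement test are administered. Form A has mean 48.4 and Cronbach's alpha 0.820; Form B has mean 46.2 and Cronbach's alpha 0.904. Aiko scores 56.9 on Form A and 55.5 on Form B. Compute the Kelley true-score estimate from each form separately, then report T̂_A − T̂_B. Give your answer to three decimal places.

0.763

T̂_A = 0.820(56.9) + 0.180(48.4) = 55.37000
T̂_B = 0.904(55.5) + 0.096(46.2) = 54.60720
T̂_A − T̂_B = 0.76280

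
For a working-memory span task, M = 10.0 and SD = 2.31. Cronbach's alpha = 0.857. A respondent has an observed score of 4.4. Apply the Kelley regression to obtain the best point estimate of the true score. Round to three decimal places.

5.201

T̂ = 0.857(4.4) + 0.143(10.0) = 3.7708 + 1.4300 = 5.2008 → 5.201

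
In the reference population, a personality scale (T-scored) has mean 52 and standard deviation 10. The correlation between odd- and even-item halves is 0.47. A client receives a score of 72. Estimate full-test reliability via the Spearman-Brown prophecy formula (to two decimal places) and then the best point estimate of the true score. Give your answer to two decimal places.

Spearman-Brown: ρ = 2r/(1 + r) = 2(0.47)/(1 + 0.47) = 0.940/1.47 = 0.6395 → 0.64
Regress the observed score toward the mean by the unreliability: T̂ = 0.64·72 + 0.36·52 = 46.08 + 18.72 = 64.800.

64.80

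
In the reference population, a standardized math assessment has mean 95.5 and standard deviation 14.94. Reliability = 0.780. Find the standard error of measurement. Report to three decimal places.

7.007

SEM = SD · √(1 − ρ) = 14.94 × √0.220 = 14.94 × 0.4690 = 7.0075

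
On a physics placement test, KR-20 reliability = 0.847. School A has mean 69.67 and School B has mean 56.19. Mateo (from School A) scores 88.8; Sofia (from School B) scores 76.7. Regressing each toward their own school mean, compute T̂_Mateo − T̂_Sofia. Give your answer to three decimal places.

12.311

T̂_Mateo = 0.847(88.8) + 0.153(69.67) = 85.87311
T̂_Sofia = 0.847(76.7) + 0.153(56.19) = 73.56197
Difference = 85.87311 − 73.56197 = 12.31114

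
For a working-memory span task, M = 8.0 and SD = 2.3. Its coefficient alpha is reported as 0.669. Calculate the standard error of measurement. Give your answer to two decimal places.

SEM = SD · √(1 − ρ) = 2.3 × √0.331 = 2.3 × 0.5753 = 1.323

1.32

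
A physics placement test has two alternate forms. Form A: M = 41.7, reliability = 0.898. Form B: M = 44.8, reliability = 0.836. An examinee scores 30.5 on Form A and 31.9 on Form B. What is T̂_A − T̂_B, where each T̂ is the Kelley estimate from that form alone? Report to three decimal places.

-2.373

T̂_A = 0.898(30.5) + 0.102(41.7) = 31.64240
T̂_B = 0.836(31.9) + 0.164(44.8) = 34.01560
T̂_A − T̂_B = -2.37320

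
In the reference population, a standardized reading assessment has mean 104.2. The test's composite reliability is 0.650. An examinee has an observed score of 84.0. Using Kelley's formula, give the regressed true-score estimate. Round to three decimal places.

T̂ = ρX + (1 − ρ)μ
  = 0.650 × 84.0 + 0.350 × 104.2
  = 54.6000 + 36.4700
  = 91.0700
  ≈ 91.070

91.070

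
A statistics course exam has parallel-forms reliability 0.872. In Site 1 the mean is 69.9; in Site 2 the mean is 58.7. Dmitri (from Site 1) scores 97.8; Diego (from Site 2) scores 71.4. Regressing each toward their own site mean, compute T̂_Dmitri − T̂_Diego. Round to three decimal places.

T̂_Dmitri = 0.872(97.8) + 0.128(69.9) = 94.22880
T̂_Diego = 0.872(71.4) + 0.128(58.7) = 69.77440
Difference = 94.22880 − 69.77440 = 24.45440

24.454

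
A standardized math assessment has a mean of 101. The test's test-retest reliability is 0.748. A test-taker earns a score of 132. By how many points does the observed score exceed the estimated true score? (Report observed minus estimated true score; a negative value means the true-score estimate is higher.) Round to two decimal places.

T̂ = 0.748(132) + 0.252(101) = 98.736 + 25.452 = 124.1880 → 124.188
X − T̂ = 132 − 124.188 = 7.812 → 7.81

7.81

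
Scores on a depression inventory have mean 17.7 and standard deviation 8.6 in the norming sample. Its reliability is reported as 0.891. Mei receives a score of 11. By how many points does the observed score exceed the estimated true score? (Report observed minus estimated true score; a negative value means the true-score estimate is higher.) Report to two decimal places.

-0.73

T̂ = ρX + (1 − ρ)μ
  = 0.891 × 11 + 0.109 × 17.7
  = 9.801 + 1.9293
  = 11.7303
  ≈ 11.730
X − T̂ = 11 − 11.730 = -0.730 → -0.73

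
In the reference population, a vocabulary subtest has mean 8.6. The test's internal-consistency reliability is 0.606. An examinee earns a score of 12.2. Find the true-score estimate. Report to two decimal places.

10.78

T̂ = 0.606(12.2) + 0.394(8.6) = 7.3932 + 3.3884 = 10.782 → 10.78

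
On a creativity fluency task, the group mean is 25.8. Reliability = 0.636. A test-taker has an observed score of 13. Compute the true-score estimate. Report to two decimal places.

T̂ = 0.636(13) + 0.364(25.8) = 8.268 + 9.3912 = 17.659 → 17.66

17.66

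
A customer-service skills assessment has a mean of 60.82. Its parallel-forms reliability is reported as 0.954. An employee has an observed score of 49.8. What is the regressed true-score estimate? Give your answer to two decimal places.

50.31

Weight the observed score by reliability and the mean by (1 − reliability): T̂ = 0.954·49.8 + 0.046·60.82 = 47.5092 + 2.79772 = 50.307.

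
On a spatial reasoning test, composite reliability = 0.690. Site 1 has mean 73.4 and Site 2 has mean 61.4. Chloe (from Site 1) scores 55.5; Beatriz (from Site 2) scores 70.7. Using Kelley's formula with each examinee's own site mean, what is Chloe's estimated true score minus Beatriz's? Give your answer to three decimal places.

T̂_Chloe = 0.690(55.5) + 0.310(73.4) = 61.04900
T̂_Beatriz = 0.690(70.7) + 0.310(61.4) = 67.81700
Difference = 61.04900 − 67.81700 = -6.76800

-6.768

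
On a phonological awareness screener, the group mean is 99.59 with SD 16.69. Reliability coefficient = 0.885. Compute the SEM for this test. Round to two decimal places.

5.66

SEM = SD · √(1 − ρ) = 16.69 × √0.115 = 16.69 × 0.3391 = 5.660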